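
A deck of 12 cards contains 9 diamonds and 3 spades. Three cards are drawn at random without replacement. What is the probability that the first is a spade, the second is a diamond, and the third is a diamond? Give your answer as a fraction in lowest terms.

Each draw changes the counts, so multiply the conditional probabilities along the sequence:
P = 3/12 × 9/11 × 8/10 = 216/1320 = 9/55.

9/55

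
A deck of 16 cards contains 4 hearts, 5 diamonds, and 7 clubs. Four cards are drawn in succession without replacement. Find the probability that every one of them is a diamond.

P(every draw is a diamond) = 5/16 × 4/15 × 3/14 × 2/13 = 120/43680 = 1/364.

1/364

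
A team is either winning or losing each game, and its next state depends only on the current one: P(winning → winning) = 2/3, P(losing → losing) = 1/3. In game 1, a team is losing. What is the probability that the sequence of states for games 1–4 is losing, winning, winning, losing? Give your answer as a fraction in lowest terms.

Game 1 is given. For each transition, use the conditional probability from the current state:
P(winning | losing) = 2/3; P(winning | winning) = 2/3; P(losing | winning) = 1/3.
P = 2/3 × 2/3 × 1/3 = 4/27.

4/27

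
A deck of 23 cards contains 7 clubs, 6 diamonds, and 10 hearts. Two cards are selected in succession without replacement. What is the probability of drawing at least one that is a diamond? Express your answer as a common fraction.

P(no diamonds) = 17/23 × 16/22 = 272/506 = 136/253.
P(at least one) = 1 − 136/253 = 117/253.

117/253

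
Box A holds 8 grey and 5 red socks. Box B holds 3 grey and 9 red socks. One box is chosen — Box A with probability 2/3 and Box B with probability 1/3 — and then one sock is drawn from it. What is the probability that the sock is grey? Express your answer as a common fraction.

From Box A: P(grey) = 8/13.
From Box B: P(grey) = 3/12.
Total probability = (2/3)(8/13) + (1/3)(3/12) = 77/156.

77/156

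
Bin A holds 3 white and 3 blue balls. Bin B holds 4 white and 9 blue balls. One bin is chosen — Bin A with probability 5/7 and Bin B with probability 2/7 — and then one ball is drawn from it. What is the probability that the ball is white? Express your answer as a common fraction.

From Bin A: P(white) = 3/6.
From Bin B: P(white) = 4/13.
Total probability = (5/7)(3/6) + (2/7)(4/13) = 81/182.

81/182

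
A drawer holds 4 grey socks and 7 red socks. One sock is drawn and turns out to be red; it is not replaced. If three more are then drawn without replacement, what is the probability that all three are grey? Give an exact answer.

1/30

With the first sock removed, 4 grey remain out of 10.
P = 4/10 × 3/9 × 2/8 = 24/720 = 1/30.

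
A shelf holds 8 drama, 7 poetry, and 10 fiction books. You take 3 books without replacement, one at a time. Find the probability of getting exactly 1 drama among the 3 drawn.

One ordering (drama drawn first) has probability 8/25 × 17/24 × 16/23 = 2176/13800 = 272/1725.
There are C(3,1) = 3 such orderings, each equally likely, so P = 3 × 272/1725 = 272/575.

272/575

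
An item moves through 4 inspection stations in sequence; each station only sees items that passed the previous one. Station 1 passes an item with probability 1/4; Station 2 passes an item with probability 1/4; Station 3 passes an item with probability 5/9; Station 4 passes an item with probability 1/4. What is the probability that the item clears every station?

The events are sequential, so multiply the conditional probabilities:
P = 1/4 × 1/4 × 5/9 × 1/4 = 5/576.

5/576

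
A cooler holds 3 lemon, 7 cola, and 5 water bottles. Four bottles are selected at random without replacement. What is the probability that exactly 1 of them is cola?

56/195

One ordering (cola drawn first) has probability 7/15 × 8/14 × 7/13 × 6/12 = 2352/32760 = 14/195.
There are C(4,1) = 4 such orderings, each equally likely, so P = 4 × 14/195 = 56/195.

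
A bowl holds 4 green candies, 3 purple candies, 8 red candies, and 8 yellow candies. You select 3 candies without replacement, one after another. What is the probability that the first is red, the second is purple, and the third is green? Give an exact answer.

16/1771

Chain rule:
P = 8/23 × 3/22 × 4/21 = 96/10626 = 16/1771.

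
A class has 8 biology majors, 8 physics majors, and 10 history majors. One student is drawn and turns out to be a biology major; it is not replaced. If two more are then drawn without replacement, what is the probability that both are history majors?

After the first draw, 10 of the remaining 25 students are history majors.
P = 10/25 × 9/24 = 90/600 = 3/20.

3/20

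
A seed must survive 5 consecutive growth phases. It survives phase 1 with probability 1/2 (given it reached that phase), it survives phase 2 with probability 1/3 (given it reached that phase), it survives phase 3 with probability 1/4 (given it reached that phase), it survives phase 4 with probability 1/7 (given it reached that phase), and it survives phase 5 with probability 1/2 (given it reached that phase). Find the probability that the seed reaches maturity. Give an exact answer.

1/336

Each stage is reached only if all earlier stages succeed, so
P = 1/2 × 1/3 × 1/4 × 1/7 × 1/2 = 1/336.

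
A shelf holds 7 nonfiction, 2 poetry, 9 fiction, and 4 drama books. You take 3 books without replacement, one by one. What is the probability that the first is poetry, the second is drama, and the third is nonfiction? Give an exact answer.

1/165

Chain rule:
P = 2/22 × 4/21 × 7/20 = 56/9240 = 1/165.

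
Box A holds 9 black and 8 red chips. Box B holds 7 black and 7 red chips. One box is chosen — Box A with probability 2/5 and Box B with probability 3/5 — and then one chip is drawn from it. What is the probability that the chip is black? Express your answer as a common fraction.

87/170

From Box A: P(black) = 9/17.
From Box B: P(black) = 7/14.
Total probability = (2/5)(9/17) + (3/5)(7/14) = 87/170.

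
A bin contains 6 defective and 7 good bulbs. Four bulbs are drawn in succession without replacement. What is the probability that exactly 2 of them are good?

63/143

One ordering (good drawn first) has probability 7/13 × 6/12 × 6/11 × 5/10 = 1260/17160 = 21/286.
There are C(4,2) = 6 such orderings, each equally likely, so P = 6 × 21/286 = 63/143.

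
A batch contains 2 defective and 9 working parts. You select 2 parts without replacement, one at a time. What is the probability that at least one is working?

P(no working) = 2/11 × 1/10 = 2/110 = 1/55.
P(at least one) = 1 − 1/55 = 54/55.

54/55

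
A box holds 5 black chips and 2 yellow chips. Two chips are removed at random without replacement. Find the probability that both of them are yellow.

1/21

P = 2/7 × 1/6 = 2/42 = 1/21.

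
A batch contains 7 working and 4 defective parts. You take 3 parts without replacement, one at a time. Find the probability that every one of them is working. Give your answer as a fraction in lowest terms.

7/33

P(all working) = 7/11 × 6/10 × 5/9 = 210/990 = 7/33.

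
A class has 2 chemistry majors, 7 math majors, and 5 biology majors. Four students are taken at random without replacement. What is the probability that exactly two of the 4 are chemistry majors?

6/91

One ordering (chemistry majors drawn first) has probability 2/14 × 1/13 × 12/12 × 11/11 = 264/24024 = 1/91.
There are C(4,2) = 6 such orderings, each equally likely, so P = 6 × 1/91 = 6/91.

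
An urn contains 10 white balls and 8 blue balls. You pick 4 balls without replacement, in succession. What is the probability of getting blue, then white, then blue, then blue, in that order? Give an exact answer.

Multiply the probability of each draw given the previous ones:
P = 8/18 × 10/17 × 7/16 × 6/15 = 3360/73440 = 7/153.

7/153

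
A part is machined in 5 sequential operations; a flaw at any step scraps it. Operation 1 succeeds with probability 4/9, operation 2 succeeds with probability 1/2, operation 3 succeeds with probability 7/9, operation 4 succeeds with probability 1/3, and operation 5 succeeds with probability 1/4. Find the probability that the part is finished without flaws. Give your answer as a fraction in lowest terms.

7/486

Multiplying along the chain,
P = 4/9 × 1/2 × 7/9 × 1/3 × 1/4 = 28/1944 = 7/486.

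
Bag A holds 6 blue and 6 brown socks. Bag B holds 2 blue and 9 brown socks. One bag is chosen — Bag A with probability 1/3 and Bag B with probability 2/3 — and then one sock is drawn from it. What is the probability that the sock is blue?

From Bag A: P(blue) = 6/12.
From Bag B: P(blue) = 2/11.
Total probability = (1/3)(6/12) + (2/3)(2/11) = 19/66.

19/66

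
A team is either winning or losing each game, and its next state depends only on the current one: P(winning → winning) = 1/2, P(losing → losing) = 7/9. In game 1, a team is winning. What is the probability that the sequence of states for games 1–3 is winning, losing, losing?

7/18

Game 1 is given. For each transition, use the conditional probability from the current state:
P(losing | winning) = 1/2; P(losing | losing) = 7/9.
P = 1/2 × 7/9 = 7/18.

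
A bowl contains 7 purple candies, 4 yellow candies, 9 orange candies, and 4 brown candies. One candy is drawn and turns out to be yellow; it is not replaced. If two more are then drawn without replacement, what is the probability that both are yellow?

With the first candy removed, 3 yellow remain out of 23.
P = 3/23 × 2/22 = 6/506 = 3/253.

3/253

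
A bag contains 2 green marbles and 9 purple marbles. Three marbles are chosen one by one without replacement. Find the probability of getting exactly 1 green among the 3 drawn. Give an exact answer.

One ordering (green drawn first) has probability 2/11 × 9/10 × 8/9 = 144/990 = 8/55.
There are C(3,1) = 3 such orderings, each equally likely, so P = 3 × 8/55 = 24/55.

24/55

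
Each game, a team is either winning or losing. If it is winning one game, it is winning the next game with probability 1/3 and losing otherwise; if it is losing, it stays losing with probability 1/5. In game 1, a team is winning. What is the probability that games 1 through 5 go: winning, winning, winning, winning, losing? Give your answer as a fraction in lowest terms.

2/81

Game 1 is given. For each transition, use the conditional probability from the current state:
P(winning | winning) = 1/3; P(winning | winning) = 1/3; P(winning | winning) = 1/3; P(losing | winning) = 2/3.
P = 1/3 × 1/3 × 1/3 × 2/3 = 2/81.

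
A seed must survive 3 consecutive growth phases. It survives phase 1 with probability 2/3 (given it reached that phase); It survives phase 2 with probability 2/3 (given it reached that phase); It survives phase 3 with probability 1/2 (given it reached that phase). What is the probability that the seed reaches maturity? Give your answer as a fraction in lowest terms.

2/9

Each stage is reached only if all earlier stages succeed, so
P = 2/3 × 2/3 × 1/2 = 4/18 = 2/9.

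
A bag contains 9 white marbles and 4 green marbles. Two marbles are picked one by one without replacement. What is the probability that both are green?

P(all green) = 4/13 × 3/12 = 12/156 = 1/13.

1/13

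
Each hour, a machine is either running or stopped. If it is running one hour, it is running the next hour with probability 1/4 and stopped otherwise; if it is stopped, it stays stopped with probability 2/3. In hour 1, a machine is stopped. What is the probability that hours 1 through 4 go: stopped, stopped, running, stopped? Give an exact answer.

Hour 1 is given. For each transition, use the conditional probability from the current state:
P(stopped | stopped) = 2/3; P(running | stopped) = 1/3; P(stopped | running) = 3/4.
P = 2/3 × 1/3 × 3/4 = 6/36 = 1/6.

1/6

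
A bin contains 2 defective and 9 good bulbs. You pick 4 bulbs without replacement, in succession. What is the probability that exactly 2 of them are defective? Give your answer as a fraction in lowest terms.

6/55

One ordering (defective drawn first) has probability 2/11 × 1/10 × 9/9 × 8/8 = 144/7920 = 1/55.
There are C(4,2) = 6 such orderings, each equally likely, so P = 6 × 1/55 = 6/55.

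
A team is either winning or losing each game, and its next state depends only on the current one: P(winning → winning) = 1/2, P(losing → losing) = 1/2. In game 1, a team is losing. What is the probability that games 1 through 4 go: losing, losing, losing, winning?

Game 1 is given. For each transition, use the conditional probability from the current state:
P(losing | losing) = 1/2; P(losing | losing) = 1/2; P(winning | losing) = 1/2.
P = 1/2 × 1/2 × 1/2 = 1/8.

1/8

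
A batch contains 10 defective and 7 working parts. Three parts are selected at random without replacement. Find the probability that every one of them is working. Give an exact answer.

P(all working) = 7/17 × 6/16 × 5/15 = 210/4080 = 7/136.

7/136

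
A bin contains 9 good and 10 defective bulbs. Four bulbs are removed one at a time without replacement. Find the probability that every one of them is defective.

35/646

P = 10/19 × 9/18 × 8/17 × 7/16 = 5040/93024 = 35/646.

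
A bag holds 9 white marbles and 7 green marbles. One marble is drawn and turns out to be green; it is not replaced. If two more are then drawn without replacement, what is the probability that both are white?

12/35

After the first draw, 9 of the remaining 15 marbles are white.
P = 9/15 × 8/14 = 72/210 = 12/35.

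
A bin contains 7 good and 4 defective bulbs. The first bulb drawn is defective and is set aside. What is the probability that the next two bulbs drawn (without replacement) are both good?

With the first bulb removed, 7 good remain out of 10.
P = 7/10 × 6/9 = 42/90 = 7/15.

7/15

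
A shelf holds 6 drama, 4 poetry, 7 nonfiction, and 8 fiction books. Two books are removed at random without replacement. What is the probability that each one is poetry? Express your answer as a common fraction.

1/50

P = 4/25 × 3/24 = 12/600 = 1/50.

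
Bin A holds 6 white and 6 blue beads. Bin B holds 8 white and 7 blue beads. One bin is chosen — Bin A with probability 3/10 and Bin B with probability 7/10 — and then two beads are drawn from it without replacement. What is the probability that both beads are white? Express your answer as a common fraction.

841/3300

From Bin A: P(both white) = (6/12)(5/11) = 5/22.
From Bin B: P(both white) = (8/15)(7/14) = 4/15.
Total probability = (3/10)(5/22) + (7/10)(4/15) = 841/3300.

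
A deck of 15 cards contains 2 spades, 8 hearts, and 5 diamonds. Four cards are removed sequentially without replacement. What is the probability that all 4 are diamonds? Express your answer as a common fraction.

1/273

P = 5/15 × 4/14 × 3/13 × 2/12 = 120/32760 = 1/273.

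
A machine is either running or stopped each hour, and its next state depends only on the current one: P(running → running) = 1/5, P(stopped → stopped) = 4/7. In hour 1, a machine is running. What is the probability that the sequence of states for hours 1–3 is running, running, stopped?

4/25

Hour 1 is given. For each transition, use the conditional probability from the current state:
P(running | running) = 1/5; P(stopped | running) = 4/5.
P = 1/5 × 4/5 = 4/25.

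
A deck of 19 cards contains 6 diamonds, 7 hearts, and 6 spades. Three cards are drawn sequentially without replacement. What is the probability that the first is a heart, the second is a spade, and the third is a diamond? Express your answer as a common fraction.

14/323

Chain rule:
P = 7/19 × 6/18 × 6/17 = 252/5814 = 14/323.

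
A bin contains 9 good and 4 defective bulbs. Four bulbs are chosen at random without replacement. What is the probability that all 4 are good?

P = 9/13 × 8/12 × 7/11 × 6/10 = 3024/17160 = 126/715.

126/715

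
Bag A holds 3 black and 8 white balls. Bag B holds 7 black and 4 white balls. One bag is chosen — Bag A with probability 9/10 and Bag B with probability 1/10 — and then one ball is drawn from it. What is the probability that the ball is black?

17/55

From Bag A: P(black) = 3/11.
From Bag B: P(black) = 7/11.
Total probability = (9/10)(3/11) + (1/10)(7/11) = 17/55.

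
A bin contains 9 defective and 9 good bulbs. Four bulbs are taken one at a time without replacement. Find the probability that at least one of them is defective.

163/170

P(no defective) = 9/18 × 8/17 × 7/16 × 6/15 = 3024/73440 = 7/170.
P(at least one) = 1 − 7/170 = 163/170.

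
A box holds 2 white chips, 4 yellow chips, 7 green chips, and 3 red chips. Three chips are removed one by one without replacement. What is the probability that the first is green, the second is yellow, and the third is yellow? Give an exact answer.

1/40

Each draw changes the counts, so multiply the conditional probabilities along the sequence:
P = 7/16 × 4/15 × 3/14 = 84/3360 = 1/40.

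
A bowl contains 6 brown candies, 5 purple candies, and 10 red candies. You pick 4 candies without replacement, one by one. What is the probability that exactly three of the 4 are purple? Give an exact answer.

One ordering (purple drawn first) has probability 5/21 × 4/20 × 3/19 × 16/18 = 960/143640 = 8/1197.
There are C(4,3) = 4 such orderings, each equally likely, so P = 4 × 8/1197 = 32/1197.

32/1197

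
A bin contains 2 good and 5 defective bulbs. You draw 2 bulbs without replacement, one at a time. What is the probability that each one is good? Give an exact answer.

P = 2/7 × 1/6 = 2/42 = 1/21.

1/21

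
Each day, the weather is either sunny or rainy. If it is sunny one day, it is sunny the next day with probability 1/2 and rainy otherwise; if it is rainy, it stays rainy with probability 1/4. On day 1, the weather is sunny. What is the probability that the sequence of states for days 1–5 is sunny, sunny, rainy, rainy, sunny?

Day 1 is given. For each transition, use the conditional probability from the current state:
P(sunny | sunny) = 1/2; P(rainy | sunny) = 1/2; P(rainy | rainy) = 1/4; P(sunny | rainy) = 3/4.
P = 1/2 × 1/2 × 1/4 × 3/4 = 3/64.

3/64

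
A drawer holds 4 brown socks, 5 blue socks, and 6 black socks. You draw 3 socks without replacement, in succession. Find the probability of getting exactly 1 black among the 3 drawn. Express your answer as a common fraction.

One ordering (black drawn first) has probability 6/15 × 9/14 × 8/13 = 432/2730 = 72/455.
There are C(3,1) = 3 such orderings, each equally likely, so P = 3 × 72/455 = 216/455.

216/455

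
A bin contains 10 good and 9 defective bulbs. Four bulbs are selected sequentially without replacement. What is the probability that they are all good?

P(every draw is good) = 10/19 × 9/18 × 8/17 × 7/16 = 5040/93024 = 35/646.

35/646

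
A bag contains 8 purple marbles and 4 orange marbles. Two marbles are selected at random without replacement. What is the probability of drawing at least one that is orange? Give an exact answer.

P(no orange) = 8/12 × 7/11 = 56/132 = 14/33.
P(at least one) = 1 − 14/33 = 19/33.

19/33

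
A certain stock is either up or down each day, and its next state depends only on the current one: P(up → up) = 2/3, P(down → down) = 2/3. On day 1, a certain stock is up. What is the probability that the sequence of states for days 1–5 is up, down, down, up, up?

4/81

Day 1 is given. For each transition, use the conditional probability from the current state:
P(down | up) = 1/3; P(down | down) = 2/3; P(up | down) = 1/3; P(up | up) = 2/3.
P = 1/3 × 2/3 × 1/3 × 2/3 = 4/81.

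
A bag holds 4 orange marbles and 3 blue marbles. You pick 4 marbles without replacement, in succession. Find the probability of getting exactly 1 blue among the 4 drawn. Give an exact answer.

One ordering (blue drawn first) has probability 3/7 × 4/6 × 3/5 × 2/4 = 72/840 = 3/35.
There are C(4,1) = 4 such orderings, each equally likely, so P = 4 × 3/35 = 12/35.

12/35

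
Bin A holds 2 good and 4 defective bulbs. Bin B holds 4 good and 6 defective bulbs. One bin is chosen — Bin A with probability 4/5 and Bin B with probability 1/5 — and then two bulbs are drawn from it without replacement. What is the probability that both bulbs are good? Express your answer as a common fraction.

2/25

From Bin A: P(both good) = (2/6)(1/5) = 1/15.
From Bin B: P(both good) = (4/10)(3/9) = 2/15.
Total probability = (4/5)(1/15) + (1/5)(2/15) = 2/25.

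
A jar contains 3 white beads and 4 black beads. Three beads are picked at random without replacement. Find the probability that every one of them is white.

1/35

P = 3/7 × 2/6 × 1/5 = 6/210 = 1/35.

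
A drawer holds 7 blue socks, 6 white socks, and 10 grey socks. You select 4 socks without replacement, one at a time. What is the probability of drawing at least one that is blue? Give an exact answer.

201/253

P(no blue) = 16/23 × 15/22 × 14/21 × 13/20 = 43680/212520 = 52/253.
P(at least one) = 1 − 52/253 = 201/253.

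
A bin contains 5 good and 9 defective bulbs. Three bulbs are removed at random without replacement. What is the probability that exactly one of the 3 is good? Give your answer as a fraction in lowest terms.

45/91

One ordering (good drawn first) has probability 5/14 × 9/13 × 8/12 = 360/2184 = 15/91.
There are C(3,1) = 3 such orderings, each equally likely, so P = 3 × 15/91 = 45/91.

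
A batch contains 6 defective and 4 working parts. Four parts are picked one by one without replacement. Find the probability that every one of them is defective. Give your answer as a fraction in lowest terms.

P(every draw is defective) = 6/10 × 5/9 × 4/8 × 3/7 = 360/5040 = 1/14.

1/14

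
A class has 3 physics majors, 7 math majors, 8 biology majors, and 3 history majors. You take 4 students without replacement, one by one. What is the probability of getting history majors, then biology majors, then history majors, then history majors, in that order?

2/5985

Each draw changes the counts, so multiply the conditional probabilities along the sequence:
P = 3/21 × 8/20 × 2/19 × 1/18 = 48/143640 = 2/5985.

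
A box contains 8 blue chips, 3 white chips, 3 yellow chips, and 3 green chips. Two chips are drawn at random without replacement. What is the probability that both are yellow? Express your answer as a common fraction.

P(every draw is yellow) = 3/17 × 2/16 = 6/272 = 3/136.

3/136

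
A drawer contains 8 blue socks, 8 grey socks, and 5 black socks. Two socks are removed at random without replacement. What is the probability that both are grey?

2/15

P(every draw is grey) = 8/21 × 7/20 = 56/420 = 2/15.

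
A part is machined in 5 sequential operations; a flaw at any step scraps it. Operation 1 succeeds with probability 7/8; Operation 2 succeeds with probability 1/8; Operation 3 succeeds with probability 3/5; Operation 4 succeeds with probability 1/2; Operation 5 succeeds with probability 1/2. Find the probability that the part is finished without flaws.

Each stage is reached only if all earlier stages succeed, so
P = 7/8 × 1/8 × 3/5 × 1/2 × 1/2 = 21/1280.

21/1280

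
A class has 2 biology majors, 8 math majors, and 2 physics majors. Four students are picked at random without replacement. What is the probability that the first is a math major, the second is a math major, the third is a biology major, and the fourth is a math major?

28/495

Multiply the probability of each draw given the previous ones:
P = 8/12 × 7/11 × 2/10 × 6/9 = 672/11880 = 28/495.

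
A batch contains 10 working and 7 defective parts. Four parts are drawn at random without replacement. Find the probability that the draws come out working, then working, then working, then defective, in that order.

3/34

Multiply the probability of each draw given the previous ones:
P = 10/17 × 9/16 × 8/15 × 7/14 = 5040/57120 = 3/34.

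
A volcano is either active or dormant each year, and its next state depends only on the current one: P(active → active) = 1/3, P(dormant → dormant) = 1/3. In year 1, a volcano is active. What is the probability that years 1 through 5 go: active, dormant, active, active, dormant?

8/81

Year 1 is given. For each transition, use the conditional probability from the current state:
P(dormant | active) = 2/3; P(active | dormant) = 2/3; P(active | active) = 1/3; P(dormant | active) = 2/3.
P = 2/3 × 2/3 × 1/3 × 2/3 = 8/81.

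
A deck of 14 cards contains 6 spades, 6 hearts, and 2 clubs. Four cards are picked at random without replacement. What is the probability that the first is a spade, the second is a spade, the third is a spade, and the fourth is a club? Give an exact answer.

Multiply the probability of each draw given the previous ones:
P = 6/14 × 5/13 × 4/12 × 2/11 = 240/24024 = 10/1001.

10/1001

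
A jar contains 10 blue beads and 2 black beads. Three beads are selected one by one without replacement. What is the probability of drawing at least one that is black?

P(no black) = 10/12 × 9/11 × 8/10 = 720/1320 = 6/11.
P(at least one) = 1 − 6/11 = 5/11.

5/11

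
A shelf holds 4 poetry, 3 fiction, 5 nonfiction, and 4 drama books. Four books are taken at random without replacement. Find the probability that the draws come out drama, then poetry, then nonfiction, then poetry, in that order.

1/182

Each draw changes the counts, so multiply the conditional probabilities along the sequence:
P = 4/16 × 4/15 × 5/14 × 3/13 = 240/43680 = 1/182.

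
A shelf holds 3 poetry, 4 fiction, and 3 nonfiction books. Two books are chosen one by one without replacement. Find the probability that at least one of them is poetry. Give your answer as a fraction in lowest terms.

8/15

P(no poetry) = 7/10 × 6/9 = 42/90 = 7/15.
P(at least one) = 1 − 7/15 = 8/15.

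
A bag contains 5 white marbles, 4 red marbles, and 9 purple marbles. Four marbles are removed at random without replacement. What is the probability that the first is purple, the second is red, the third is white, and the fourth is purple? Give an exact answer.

1/51

Chain rule:
P = 9/18 × 4/17 × 5/16 × 8/15 = 1440/73440 = 1/51.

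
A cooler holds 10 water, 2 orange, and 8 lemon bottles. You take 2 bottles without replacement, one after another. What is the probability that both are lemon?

14/95

P(all lemon) = 8/20 × 7/19 = 56/380 = 14/95.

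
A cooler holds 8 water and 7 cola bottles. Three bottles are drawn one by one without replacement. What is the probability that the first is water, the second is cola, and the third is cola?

8/65

Each draw changes the counts, so multiply the conditional probabilities along the sequence:
P = 8/15 × 7/14 × 6/13 = 336/2730 = 8/65.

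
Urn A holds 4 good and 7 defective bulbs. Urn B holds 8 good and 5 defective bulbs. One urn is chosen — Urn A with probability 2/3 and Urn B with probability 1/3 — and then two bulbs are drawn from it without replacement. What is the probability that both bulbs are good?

1238/6435

From Urn A: P(both good) = (4/11)(3/10) = 6/55.
From Urn B: P(both good) = (8/13)(7/12) = 14/39.
Total probability = (2/3)(6/55) + (1/3)(14/39) = 1238/6435.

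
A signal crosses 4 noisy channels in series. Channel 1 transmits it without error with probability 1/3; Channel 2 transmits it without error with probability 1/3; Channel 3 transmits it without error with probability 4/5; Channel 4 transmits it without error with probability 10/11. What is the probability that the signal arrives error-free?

8/99

Multiplying along the chain,
P = 1/3 × 1/3 × 4/5 × 10/11 = 40/495 = 8/99.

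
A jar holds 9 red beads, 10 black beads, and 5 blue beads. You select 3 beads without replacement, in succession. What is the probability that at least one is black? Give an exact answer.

415/506

P(no black) = 14/24 × 13/23 × 12/22 = 2184/12144 = 91/506.
P(at least one) = 1 − 91/506 = 415/506.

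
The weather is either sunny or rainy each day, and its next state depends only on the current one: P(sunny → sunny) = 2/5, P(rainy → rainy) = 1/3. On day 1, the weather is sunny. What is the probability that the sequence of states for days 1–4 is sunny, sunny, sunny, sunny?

Day 1 is given. For each transition, use the conditional probability from the current state:
P(sunny | sunny) = 2/5; P(sunny | sunny) = 2/5; P(sunny | sunny) = 2/5.
P = 2/5 × 2/5 × 2/5 = 8/125.

8/125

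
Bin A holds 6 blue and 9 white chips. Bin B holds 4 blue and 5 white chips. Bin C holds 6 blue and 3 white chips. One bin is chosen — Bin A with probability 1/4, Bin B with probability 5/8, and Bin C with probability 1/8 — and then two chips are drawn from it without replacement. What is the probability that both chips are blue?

43/224

From Bin A: P(both blue) = (6/15)(5/14) = 1/7.
From Bin B: P(both blue) = (4/9)(3/8) = 1/6.
From Bin C: P(both blue) = (6/9)(5/8) = 5/12.
Total probability = (1/4)(1/7) + (5/8)(1/6) + (1/8)(5/12) = 43/224.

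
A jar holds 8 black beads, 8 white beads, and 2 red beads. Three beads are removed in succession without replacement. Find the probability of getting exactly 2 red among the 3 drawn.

1/51

One ordering (red drawn first) has probability 2/18 × 1/17 × 16/16 = 32/4896 = 1/153.
There are C(3,2) = 3 such orderings, each equally likely, so P = 3 × 1/153 = 1/51.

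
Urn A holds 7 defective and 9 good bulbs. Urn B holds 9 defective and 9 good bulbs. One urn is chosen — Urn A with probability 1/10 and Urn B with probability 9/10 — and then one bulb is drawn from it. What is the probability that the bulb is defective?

79/160

From Urn A: P(defective) = 7/16.
From Urn B: P(defective) = 9/18.
Total probability = (1/10)(7/16) + (9/10)(9/18) = 79/160.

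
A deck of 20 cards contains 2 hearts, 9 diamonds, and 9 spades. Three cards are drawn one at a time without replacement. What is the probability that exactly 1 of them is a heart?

51/190

One ordering (a heart drawn first) has probability 2/20 × 18/19 × 17/18 = 612/6840 = 17/190.
There are C(3,1) = 3 such orderings, each equally likely, so P = 3 × 17/190 = 51/190.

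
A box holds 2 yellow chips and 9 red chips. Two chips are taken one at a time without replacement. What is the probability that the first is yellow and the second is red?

9/55

Each draw changes the counts, so multiply the conditional probabilities along the sequence:
P = 2/11 × 9/10 = 18/110 = 9/55.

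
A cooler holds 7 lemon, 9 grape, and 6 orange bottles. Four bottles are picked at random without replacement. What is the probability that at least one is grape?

120/133

P(no grape) = 13/22 × 12/21 × 11/20 × 10/19 = 17160/175560 = 13/133.
P(at least one) = 1 − 13/133 = 120/133.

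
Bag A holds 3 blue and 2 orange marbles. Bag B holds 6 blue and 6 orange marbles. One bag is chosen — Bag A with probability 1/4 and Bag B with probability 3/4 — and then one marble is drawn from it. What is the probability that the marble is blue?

From Bag A: P(blue) = 3/5.
From Bag B: P(blue) = 6/12.
Total probability = (1/4)(3/5) + (3/4)(6/12) = 21/40.

21/40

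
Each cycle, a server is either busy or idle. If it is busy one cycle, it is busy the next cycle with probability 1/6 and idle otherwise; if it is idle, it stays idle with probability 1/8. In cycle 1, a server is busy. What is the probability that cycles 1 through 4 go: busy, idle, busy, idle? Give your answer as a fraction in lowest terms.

Cycle 1 is given. For each transition, use the conditional probability from the current state:
P(idle | busy) = 5/6; P(busy | idle) = 7/8; P(idle | busy) = 5/6.
P = 5/6 × 7/8 × 5/6 = 175/288.

175/288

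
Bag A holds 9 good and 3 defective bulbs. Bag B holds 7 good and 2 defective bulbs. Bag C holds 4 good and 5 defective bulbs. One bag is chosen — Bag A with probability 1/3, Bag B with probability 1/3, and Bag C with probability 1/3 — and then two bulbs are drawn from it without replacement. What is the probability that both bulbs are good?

From Bag A: P(both good) = (9/12)(8/11) = 6/11.
From Bag B: P(both good) = (7/9)(6/8) = 7/12.
From Bag C: P(both good) = (4/9)(3/8) = 1/6.
Total probability = (1/3)(6/11) + (1/3)(7/12) + (1/3)(1/6) = 19/44.

19/44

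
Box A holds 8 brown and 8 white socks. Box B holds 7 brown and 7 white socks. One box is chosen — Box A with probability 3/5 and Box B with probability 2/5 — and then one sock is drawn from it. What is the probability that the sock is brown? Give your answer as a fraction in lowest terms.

From Box A: P(brown) = 8/16.
From Box B: P(brown) = 7/14.
Total probability = (3/5)(8/16) + (2/5)(7/14) = 1/2.

1/2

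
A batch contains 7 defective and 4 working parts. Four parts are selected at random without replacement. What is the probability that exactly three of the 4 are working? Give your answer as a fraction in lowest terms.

One ordering (working drawn first) has probability 4/11 × 3/10 × 2/9 × 7/8 = 168/7920 = 7/330.
There are C(4,3) = 4 such orderings, each equally likely, so P = 4 × 7/330 = 14/165.

14/165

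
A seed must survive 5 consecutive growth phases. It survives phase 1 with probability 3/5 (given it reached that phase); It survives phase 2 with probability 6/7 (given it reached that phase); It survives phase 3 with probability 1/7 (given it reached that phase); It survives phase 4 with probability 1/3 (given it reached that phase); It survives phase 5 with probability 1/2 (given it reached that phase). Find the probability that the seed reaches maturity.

Multiplying along the chain,
P = 3/5 × 6/7 × 1/7 × 1/3 × 1/2 = 18/1470 = 3/245.

3/245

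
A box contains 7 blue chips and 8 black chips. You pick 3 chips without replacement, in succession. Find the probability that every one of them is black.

8/65

P(all black) = 8/15 × 7/14 × 6/13 = 336/2730 = 8/65.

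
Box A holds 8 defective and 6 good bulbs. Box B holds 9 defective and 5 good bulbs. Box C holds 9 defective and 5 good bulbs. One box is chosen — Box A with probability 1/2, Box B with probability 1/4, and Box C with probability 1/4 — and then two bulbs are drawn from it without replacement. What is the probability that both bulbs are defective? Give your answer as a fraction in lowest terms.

From Box A: P(both defective) = (8/14)(7/13) = 4/13.
From Box B: P(both defective) = (9/14)(8/13) = 36/91.
From Box C: P(both defective) = (9/14)(8/13) = 36/91.
Total probability = (1/2)(4/13) + (1/4)(36/91) + (1/4)(36/91) = 32/91.

32/91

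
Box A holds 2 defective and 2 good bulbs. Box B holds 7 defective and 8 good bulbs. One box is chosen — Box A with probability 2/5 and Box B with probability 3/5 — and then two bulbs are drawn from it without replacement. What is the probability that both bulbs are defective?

14/75

From Box A: P(both defective) = (2/4)(1/3) = 1/6.
From Box B: P(both defective) = (7/15)(6/14) = 1/5.
Total probability = (2/5)(1/6) + (3/5)(1/5) = 14/75.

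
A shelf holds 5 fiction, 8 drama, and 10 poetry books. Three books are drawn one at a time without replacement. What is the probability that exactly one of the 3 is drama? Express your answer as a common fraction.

120/253

One ordering (drama drawn first) has probability 8/23 × 15/22 × 14/21 = 1680/10626 = 40/253.
There are C(3,1) = 3 such orderings, each equally likely, so P = 3 × 40/253 = 120/253.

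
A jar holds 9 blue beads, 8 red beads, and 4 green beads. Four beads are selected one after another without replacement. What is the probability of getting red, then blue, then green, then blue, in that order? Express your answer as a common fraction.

32/1995

Each draw changes the counts, so multiply the conditional probabilities along the sequence:
P = 8/21 × 9/20 × 4/19 × 8/18 = 2304/143640 = 32/1995.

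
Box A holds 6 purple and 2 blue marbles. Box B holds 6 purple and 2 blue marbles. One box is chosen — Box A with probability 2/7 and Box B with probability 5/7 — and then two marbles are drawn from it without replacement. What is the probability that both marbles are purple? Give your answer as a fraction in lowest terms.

From Box A: P(both purple) = (6/8)(5/7) = 15/28.
From Box B: P(both purple) = (6/8)(5/7) = 15/28.
Total probability = (2/7)(15/28) + (5/7)(15/28) = 15/28.

15/28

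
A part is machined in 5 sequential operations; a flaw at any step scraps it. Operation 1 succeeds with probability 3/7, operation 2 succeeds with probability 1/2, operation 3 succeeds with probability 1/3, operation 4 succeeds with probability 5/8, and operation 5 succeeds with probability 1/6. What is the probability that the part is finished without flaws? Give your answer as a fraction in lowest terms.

Multiplying along the chain,
P = 3/7 × 1/2 × 1/3 × 5/8 × 1/6 = 15/2016 = 5/672.

5/672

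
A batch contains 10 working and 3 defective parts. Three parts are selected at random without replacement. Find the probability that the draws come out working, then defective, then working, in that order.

Chain rule:
P = 10/13 × 3/12 × 9/11 = 270/1716 = 45/286.

45/286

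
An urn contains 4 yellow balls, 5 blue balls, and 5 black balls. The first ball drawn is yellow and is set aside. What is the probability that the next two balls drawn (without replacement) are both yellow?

1/26

With the first ball removed, 3 yellow remain out of 13.
P = 3/13 × 2/12 = 6/156 = 1/26.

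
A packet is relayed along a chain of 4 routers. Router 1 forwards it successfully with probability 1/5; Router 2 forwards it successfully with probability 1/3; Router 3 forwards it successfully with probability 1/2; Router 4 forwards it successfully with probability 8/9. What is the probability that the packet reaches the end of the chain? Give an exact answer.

Multiplying along the chain,
P = 1/5 × 1/3 × 1/2 × 8/9 = 8/270 = 4/135.

4/135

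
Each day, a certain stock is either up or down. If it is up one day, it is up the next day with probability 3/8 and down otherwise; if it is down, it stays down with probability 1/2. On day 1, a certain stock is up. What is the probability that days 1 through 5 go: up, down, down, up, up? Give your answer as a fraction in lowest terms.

Day 1 is given. For each transition, use the conditional probability from the current state:
P(down | up) = 5/8; P(down | down) = 1/2; P(up | down) = 1/2; P(up | up) = 3/8.
P = 5/8 × 1/2 × 1/2 × 3/8 = 15/256.

15/256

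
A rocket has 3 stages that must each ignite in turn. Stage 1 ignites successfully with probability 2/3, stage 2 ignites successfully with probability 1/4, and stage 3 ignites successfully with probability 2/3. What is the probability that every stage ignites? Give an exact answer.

Each stage is reached only if all earlier stages succeed, so
P = 2/3 × 1/4 × 2/3 = 4/36 = 1/9.

1/9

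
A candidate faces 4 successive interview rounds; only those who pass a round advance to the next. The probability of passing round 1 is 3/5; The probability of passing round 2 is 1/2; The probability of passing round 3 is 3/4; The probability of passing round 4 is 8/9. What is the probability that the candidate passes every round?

Multiplying along the chain,
P = 3/5 × 1/2 × 3/4 × 8/9 = 72/360 = 1/5.

1/5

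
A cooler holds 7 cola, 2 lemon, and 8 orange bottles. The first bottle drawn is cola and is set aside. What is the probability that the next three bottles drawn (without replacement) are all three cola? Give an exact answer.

1/28

With the first bottle removed, 6 cola remain out of 16.
P = 6/16 × 5/15 × 4/14 = 120/3360 = 1/28.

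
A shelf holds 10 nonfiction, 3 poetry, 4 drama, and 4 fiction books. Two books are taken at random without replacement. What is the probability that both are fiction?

P(all fiction) = 4/21 × 3/20 = 12/420 = 1/35.

1/35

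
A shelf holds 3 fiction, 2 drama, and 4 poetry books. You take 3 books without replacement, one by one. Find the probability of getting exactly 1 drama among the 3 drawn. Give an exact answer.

One ordering (drama drawn first) has probability 2/9 × 7/8 × 6/7 = 84/504 = 1/6.
There are C(3,1) = 3 such orderings, each equally likely, so P = 3 × 1/6 = 1/2.

1/2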